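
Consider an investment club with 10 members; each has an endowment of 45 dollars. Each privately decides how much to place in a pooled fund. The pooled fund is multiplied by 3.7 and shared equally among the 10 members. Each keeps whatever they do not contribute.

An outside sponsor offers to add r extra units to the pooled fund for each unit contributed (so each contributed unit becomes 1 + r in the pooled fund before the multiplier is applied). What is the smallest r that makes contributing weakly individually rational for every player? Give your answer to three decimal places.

1.703

With matching at rate r, one contributed unit becomes (1 + r) in the pooled fund and returns 3.7 × (1 + r) / 10 to the contributor.
Setting this equal to 1: 1 + r = 10/3.7 = 2.7027.
So the minimum matching rate is r = 2.7027 − 1 = 1.703.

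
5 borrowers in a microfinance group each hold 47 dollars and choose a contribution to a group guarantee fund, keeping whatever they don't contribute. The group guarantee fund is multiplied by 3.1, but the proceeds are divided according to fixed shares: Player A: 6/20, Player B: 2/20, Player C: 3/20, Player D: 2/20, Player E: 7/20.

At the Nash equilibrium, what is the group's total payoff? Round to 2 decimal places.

Player j's private return per contributed unit is 3.1 × (j's share). Contributing is weakly dominant for j when that share is at least 1/3.1 = 0.3226, and contributing 0 is dominant otherwise.
The only share above 0.3226 is Player E's 7/20, contributing 47; the remaining 4 contribute 0. Total contributed: 47.
The group guarantee fund pays out 3.1 × 47 = 145.70 in total (split across the unequal shares, but the aggregate is all that matters for the group sum).
The 4 free-riders keep 47 each, adding 188. Group total = 188 + 145.70 = 333.70.

333.70 dollars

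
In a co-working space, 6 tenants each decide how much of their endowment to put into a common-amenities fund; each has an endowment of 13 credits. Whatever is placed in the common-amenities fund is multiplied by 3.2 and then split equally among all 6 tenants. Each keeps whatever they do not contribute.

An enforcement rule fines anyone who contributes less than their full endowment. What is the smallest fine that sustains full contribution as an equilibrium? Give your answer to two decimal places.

6.07 credits

Given the others contribute fully, the best deviation is to contribute 0 (any partial contribution still incurs the fine and gives up units whose private return 0.5333 is below 1).
Deviating from 13 to 0 saves 13 credits but forfeits the deviator's share of the drop in the common-amenities fund: 3.2/6 × 13 = 6.93.
So the deviation gain is 13 − 6.93 = 6.07, and the fine must be at least 6.07 credits to wipe it out.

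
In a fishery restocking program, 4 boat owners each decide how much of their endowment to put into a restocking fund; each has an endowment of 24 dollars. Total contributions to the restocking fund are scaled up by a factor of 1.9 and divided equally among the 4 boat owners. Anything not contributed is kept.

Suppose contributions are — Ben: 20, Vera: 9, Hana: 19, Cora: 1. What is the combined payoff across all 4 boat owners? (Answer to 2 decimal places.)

Total contributed: 20 + 9 + 19 + 1 = 49; total kept: 4 × 24 − 49 = 47.
The restocking fund pays out 1.9 × 49 = 93.10 in aggregate.
Group total = 47 + 93.10 = 140.10.

140.10 dollars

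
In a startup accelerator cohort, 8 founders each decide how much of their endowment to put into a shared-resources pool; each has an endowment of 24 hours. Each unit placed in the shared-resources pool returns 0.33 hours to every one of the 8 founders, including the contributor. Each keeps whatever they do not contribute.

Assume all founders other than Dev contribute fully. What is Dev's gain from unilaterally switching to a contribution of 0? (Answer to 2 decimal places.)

Switching from a contribution of 24 to 0 lets Dev keep an extra 24 hours, but lowers the shared-resources pool by 24, which costs Dev their own share of that drop: 0.33 × 24 = 7.92.
Net gain = 24 − 7.92 = 16.08. The private return per contributed unit (0.33) is below 1, so free-riding is indeed the best response regardless of what the others do.

16.08 hours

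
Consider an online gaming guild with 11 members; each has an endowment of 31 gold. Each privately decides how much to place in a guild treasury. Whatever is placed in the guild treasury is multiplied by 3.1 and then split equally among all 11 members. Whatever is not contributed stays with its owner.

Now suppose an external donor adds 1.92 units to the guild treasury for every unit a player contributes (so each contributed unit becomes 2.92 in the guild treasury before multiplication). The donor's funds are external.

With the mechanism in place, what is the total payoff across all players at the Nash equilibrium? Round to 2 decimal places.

341.00 gold

The effective private return is 3.1 × 2.92 / 11 = 0.8229, which is still under 1, so the mechanism doesn't change anyone's dominant strategy: zero contribution.
Everyone keeps their endowment and the group total is 11 × 31 = 341.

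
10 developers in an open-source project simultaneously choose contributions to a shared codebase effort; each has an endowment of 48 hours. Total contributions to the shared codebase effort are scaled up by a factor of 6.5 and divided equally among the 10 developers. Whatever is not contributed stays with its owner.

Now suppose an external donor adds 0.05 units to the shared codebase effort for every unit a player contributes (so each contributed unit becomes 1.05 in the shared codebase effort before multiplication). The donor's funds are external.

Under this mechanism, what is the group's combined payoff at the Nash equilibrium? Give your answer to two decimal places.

480.00 hours

The effective private return is 6.5 × 1.05 / 10 = 0.6825, which is still under 1, so the mechanism doesn't change anyone's dominant strategy: zero contribution.
Everyone keeps their endowment and the group total is 10 × 48 = 480.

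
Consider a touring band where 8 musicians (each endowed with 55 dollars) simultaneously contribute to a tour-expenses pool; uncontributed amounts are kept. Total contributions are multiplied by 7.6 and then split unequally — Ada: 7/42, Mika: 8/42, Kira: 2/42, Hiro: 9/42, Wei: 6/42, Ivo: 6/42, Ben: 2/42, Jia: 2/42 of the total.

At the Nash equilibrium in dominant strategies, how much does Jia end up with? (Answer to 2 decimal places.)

154.52 dollars

A player with share s gets back 7.6·s per unit contributed, so full contribution is dominant for anyone with s > 1/7.6 = 0.1316 and zero contribution is dominant for anyone below.
The shares above 0.1316 belong to Ada, Mika, Hiro, Wei and Ivo, contributing 55 each; the remaining 3 contribute 0. Total contributed: 275.
Jia keeps 55 and receives 7.6 × 275 × 2/42 = 99.52 from the tour-expenses pool, for a payoff of 154.52.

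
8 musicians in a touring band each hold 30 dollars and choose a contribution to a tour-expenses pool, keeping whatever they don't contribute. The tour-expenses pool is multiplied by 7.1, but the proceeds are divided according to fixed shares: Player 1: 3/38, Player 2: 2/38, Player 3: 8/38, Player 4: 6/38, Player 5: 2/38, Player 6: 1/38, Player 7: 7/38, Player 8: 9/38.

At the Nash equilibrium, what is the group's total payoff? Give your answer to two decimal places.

972.00 dollars

A player with share s gets back 7.1·s per unit contributed, so full contribution is dominant for anyone with s > 1/7.1 = 0.1408 and zero contribution is dominant for anyone below.
The shares above 0.1408 belong to Player 3, Player 4, Player 7 and Player 8, contributing 30 each; the remaining 4 contribute 0. Total contributed: 120.
The tour-expenses pool pays out 7.1 × 120 = 852.00 in total (split across the unequal shares, but the aggregate is all that matters for the group sum).
The 4 free-riders keep 30 each, adding 120. Group total = 120 + 852.00 = 972.00.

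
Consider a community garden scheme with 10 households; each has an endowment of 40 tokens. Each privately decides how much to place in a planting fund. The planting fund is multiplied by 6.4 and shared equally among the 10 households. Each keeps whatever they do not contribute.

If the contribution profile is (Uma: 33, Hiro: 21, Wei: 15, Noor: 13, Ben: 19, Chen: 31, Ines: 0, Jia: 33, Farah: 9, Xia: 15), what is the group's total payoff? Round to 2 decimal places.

1420.60 tokens

Total contributed: 33 + 21 + 15 + 13 + 19 + 31 + 0 + 33 + 9 + 15 = 189; total kept: 10 × 40 − 189 = 211.
The planting fund pays out 6.4 × 189 = 1209.60 in aggregate.
Group total = 211 + 1209.60 = 1420.60.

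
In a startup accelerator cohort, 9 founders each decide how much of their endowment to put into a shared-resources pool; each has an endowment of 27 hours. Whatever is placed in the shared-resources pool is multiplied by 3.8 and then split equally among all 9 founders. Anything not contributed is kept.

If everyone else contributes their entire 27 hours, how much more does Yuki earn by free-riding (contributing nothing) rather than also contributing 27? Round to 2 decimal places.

15.60 hours

Switching from a contribution of 27 to 0 lets Yuki keep an extra 27 hours, but lowers the shared-resources pool by 27, which costs Yuki their own share of that drop: 3.8/9 × 27 = 11.40.
Net gain = 27 − 11.40 = 15.60. The private return per contributed unit (0.4222) is below 1, so free-riding is indeed the best response regardless of what the others do.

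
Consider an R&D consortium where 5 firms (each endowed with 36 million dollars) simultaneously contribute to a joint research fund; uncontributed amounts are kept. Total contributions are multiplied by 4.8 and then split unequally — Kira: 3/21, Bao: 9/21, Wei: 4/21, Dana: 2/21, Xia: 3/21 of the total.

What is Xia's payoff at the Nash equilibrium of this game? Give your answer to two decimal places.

60.69 million dollars

For player j, contributing a unit is worthwhile iff 4.8 × (j's share) ≥ 1, i.e. iff j's share is at least 0.2083.
Bao alone (share 9/21) is above the threshold, contributing 36; the remaining 4 contribute 0. Total contributed: 36.
Xia keeps 36 and receives 4.8 × 36 × 3/21 = 24.69 from the joint research fund, for a payoff of 60.69.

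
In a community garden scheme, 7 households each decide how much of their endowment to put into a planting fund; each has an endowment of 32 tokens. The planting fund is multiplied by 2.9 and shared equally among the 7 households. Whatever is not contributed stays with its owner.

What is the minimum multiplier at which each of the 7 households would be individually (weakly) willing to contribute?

A contributed unit returns (multiplier)/7 to its contributor.
This reaches 1 exactly when the multiplier is 7.

7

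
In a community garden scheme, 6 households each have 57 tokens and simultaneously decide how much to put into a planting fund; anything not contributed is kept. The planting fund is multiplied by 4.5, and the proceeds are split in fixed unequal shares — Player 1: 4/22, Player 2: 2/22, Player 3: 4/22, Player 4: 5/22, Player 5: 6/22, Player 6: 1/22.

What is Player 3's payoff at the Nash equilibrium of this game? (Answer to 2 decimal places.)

Player j's private return per contributed unit is 4.5 × (j's share). Contributing is weakly dominant for j when that share is at least 1/4.5 = 0.2222, and contributing 0 is dominant otherwise.
The shares above 0.2222 belong to Player 4 and Player 5, contributing 57 each; the remaining 4 contribute 0. Total contributed: 114.
Player 3 keeps 57 and receives 4.5 × 114 × 4/22 = 93.27 from the planting fund, for a payoff of 150.27.

150.27 tokens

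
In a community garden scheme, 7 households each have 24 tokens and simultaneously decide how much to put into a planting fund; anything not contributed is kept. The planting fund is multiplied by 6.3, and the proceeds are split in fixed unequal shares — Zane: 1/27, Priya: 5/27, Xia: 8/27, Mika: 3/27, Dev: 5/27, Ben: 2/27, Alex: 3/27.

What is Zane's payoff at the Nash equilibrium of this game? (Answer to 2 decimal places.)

Each unit j contributes comes back to j as 6.3 × (j's share), so j prefers to contribute only if that share exceeds 1/6.3 = 0.1587; otherwise keeping the unit dominates.
Priya, Xia and Dev are above the threshold, contributing 24 each; the remaining 4 contribute 0. Total contributed: 72.
Zane keeps 24 and receives 6.3 × 72 × 1/27 = 16.80 from the planting fund, for a payoff of 40.80.

40.80 tokens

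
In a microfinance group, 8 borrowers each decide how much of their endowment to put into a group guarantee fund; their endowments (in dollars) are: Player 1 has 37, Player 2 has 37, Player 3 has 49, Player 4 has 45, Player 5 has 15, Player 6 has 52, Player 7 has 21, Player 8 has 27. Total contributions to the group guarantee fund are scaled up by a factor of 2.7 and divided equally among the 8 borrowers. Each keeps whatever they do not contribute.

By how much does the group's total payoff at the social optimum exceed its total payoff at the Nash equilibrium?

The private return per contributed unit is 2.7/8 = 0.3375 < 1 for every player regardless of endowment, so the Nash equilibrium is zero contribution and the group total is Σ E_j = 37 + 37 + 49 + 45 + 15 + 52 + 21 + 27 = 283.
Each contributed unit returns 2.700 to the group, so the social optimum is full contribution by everyone: group total = 2.700 × 283 = 764.10.
Efficiency loss = (2.700 − 1) × 283 = 481.10.

481.10 dollars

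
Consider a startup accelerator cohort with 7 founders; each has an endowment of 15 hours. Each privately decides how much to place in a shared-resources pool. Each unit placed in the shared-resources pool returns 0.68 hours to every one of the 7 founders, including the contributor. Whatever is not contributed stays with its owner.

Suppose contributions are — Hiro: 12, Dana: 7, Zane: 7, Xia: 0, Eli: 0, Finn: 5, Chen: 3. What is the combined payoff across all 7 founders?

Total contributed: 12 + 7 + 7 + 0 + 0 + 5 + 3 = 34; total kept: 7 × 15 − 34 = 71.
The shared-resources pool pays out 0.68 × 7 × 34 = 161.84 in aggregate.
Group total = 71 + 161.84 = 232.84.

232.84 hours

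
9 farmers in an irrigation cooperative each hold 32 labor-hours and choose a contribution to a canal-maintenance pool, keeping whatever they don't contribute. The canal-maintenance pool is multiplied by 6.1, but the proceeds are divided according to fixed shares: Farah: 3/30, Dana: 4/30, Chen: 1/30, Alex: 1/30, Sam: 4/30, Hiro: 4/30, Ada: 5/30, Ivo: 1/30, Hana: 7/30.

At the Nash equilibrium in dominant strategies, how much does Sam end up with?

84.05 labor-hours

Each unit j contributes comes back to j as 6.1 × (j's share), so j prefers to contribute only if that share exceeds 1/6.1 = 0.1639; otherwise keeping the unit dominates.
Ada and Hana clear that bar, contributing 32 each; the remaining 7 contribute 0. Total contributed: 64.
Sam keeps 32 and receives 6.1 × 64 × 4/30 = 52.05 from the canal-maintenance pool, for a payoff of 84.05.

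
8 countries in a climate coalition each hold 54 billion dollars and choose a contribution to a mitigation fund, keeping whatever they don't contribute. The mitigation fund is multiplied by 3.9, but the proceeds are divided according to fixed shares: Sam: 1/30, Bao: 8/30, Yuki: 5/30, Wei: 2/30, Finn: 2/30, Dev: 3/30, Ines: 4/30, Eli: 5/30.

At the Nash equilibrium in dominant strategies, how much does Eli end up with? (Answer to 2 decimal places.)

Each unit j contributes comes back to j as 3.9 × (j's share), so j prefers to contribute only if that share exceeds 1/3.9 = 0.2564; otherwise keeping the unit dominates.
The only share above 0.2564 is Bao's 8/30, contributing 54; the remaining 7 contribute 0. Total contributed: 54.
Eli keeps 54 and receives 3.9 × 54 × 5/30 = 35.10 from the mitigation fund, for a payoff of 89.10.

89.10 billion dollars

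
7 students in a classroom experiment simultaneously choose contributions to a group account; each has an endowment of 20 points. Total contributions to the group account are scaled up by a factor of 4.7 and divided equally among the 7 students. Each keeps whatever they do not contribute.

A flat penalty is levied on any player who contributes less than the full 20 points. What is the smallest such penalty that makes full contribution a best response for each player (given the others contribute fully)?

6.57 points

Given the others contribute fully, the best deviation is to contribute 0 (any partial contribution still incurs the fine and gives up units whose private return 0.6714 is below 1).
Deviating from 20 to 0 saves 20 points but forfeits the deviator's share of the drop in the group account: 4.7/7 × 20 = 13.43.
So the deviation gain is 20 − 13.43 = 6.57, and the fine must be at least 6.57 points to wipe it out.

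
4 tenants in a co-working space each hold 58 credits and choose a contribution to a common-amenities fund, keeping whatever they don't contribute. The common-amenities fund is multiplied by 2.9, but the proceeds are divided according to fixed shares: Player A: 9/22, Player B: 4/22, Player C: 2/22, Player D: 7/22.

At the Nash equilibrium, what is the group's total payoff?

342.20 credits

Each unit j contributes comes back to j as 2.9 × (j's share), so j prefers to contribute only if that share exceeds 1/2.9 = 0.3448; otherwise keeping the unit dominates.
Player A alone (share 9/22) is above the threshold, contributing 58; the remaining 3 contribute 0. Total contributed: 58.
The common-amenities fund pays out 2.9 × 58 = 168.20 in total (split across the unequal shares, but the aggregate is all that matters for the group sum).
The 3 free-riders keep 58 each, adding 174. Group total = 174 + 168.20 = 342.20.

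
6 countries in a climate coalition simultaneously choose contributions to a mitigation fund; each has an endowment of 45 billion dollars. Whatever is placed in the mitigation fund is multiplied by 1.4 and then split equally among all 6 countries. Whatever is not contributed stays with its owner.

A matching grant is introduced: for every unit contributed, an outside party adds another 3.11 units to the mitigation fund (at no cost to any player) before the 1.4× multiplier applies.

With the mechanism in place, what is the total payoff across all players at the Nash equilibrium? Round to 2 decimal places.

With the mechanism, a contributed unit returns 1.4 × 4.11 / 6 = 0.9590 per unit of net cost — still below 1 — so contributing 0 remains dominant for every player.
At the Nash equilibrium no one contributes; group total payoff = 6 × 45 = 270.

270.00 billion dollars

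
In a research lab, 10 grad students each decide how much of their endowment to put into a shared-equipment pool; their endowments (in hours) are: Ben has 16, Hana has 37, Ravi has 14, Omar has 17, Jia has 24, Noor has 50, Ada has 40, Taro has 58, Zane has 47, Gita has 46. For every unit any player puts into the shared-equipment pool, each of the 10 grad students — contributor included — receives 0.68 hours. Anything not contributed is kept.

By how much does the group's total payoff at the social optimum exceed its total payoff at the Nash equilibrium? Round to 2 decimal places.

The private return per contributed unit is 0.68 < 1 for everyone, so the Nash equilibrium is zero contribution and the group total is Σ E_j = 16 + 37 + 14 + 17 + 24 + 50 + 40 + 58 + 47 + 46 = 349.
Each contributed unit returns 6.800 to the group, so the social optimum is full contribution by everyone: group total = 6.800 × 349 = 2373.20.
Efficiency loss = (6.800 − 1) × 349 = 2024.20.

2024.20 hours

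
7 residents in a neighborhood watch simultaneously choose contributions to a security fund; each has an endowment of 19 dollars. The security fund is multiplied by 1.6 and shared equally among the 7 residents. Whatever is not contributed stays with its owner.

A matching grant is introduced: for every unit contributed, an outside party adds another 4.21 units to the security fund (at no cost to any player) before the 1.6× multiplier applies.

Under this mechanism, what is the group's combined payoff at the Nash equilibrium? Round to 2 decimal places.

With the mechanism, a contributed unit returns 1.6 × 5.21 / 7 = 1.1909 per unit of net cost to the contributor — now above 1 — so contributing fully is weakly dominant for every player.
So the Nash equilibrium is full contribution by all 7; the group earns 1.6 × 5.21 × 133 = 1108.69.

1108.69 dollars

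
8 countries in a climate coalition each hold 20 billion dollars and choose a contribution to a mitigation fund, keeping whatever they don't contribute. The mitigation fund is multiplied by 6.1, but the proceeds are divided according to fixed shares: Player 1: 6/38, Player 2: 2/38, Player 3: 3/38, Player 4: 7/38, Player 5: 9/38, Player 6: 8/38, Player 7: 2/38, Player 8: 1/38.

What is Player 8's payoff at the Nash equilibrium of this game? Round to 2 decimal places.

Player j's private return per contributed unit is 6.1 × (j's share). Contributing is weakly dominant for j when that share is at least 1/6.1 = 0.1639, and contributing 0 is dominant otherwise.
The shares above 0.1639 belong to Player 4, Player 5 and Player 6, contributing 20 each; the remaining 5 contribute 0. Total contributed: 60.
Player 8 keeps 20 and receives 6.1 × 60 × 1/38 = 9.63 from the mitigation fund, for a payoff of 29.63.

29.63 billion dollars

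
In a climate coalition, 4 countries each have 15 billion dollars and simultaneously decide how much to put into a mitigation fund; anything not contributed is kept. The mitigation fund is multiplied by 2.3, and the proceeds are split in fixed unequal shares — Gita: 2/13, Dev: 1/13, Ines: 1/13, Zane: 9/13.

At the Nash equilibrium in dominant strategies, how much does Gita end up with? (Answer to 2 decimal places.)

20.31 billion dollars

Each unit j contributes comes back to j as 2.3 × (j's share), so j prefers to contribute only if that share exceeds 1/2.3 = 0.4348; otherwise keeping the unit dominates.
The only share above 0.4348 is Zane's 9/13, contributing 15; the remaining 3 contribute 0. Total contributed: 15.
Gita keeps 15 and receives 2.3 × 15 × 2/13 = 5.31 from the mitigation fund, for a payoff of 20.31.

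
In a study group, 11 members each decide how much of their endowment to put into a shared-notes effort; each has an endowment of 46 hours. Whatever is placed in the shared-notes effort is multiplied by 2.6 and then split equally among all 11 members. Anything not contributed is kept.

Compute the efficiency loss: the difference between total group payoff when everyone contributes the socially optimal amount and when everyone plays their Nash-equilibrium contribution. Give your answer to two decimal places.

809.60 hours

Each contributed unit returns 2.6/11 = 0.2364 to its contributor — below 1 — so contributing 0 is dominant for every player. At the Nash equilibrium everyone keeps their 46, and the group total is 11 × 46 = 506.
Each contributed unit returns 2.600 to the group as a whole (0.2364 to each of 11 players), which exceeds 1, so the social optimum is full contribution: group total = 2.600 × 506 = 1315.60.
Efficiency loss = 1315.60 − 506 = 809.60.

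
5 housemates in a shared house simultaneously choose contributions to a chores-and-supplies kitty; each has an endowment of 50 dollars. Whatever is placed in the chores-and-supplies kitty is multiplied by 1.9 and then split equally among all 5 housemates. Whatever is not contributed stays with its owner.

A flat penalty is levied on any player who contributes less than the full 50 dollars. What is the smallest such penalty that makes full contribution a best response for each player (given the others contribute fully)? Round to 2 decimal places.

Given the others contribute fully, the best deviation is to contribute 0 (any partial contribution still incurs the fine and gives up units whose private return 0.3800 is below 1).
Deviating from 50 to 0 saves 50 dollars but forfeits the deviator's share of the drop in the chores-and-supplies kitty: 1.9/5 × 50 = 19.00.
So the deviation gain is 50 − 19.00 = 31.00, and the fine must be at least 31.00 dollars to wipe it out.

31.00 dollars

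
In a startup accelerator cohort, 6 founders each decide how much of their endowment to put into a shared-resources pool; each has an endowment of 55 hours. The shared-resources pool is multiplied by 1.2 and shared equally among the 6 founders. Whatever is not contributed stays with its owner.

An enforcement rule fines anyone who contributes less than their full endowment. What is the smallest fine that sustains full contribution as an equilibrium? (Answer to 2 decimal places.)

44.00 hours

Given the others contribute fully, the best deviation is to contribute 0 (any partial contribution still incurs the fine and gives up units whose private return 0.2000 is below 1).
Deviating from 55 to 0 saves 55 hours but forfeits the deviator's share of the drop in the shared-resources pool: 1.2/6 × 55 = 11.00.
So the deviation gain is 55 − 11.00 = 44.00, and the fine must be at least 44.00 hours to wipe it out.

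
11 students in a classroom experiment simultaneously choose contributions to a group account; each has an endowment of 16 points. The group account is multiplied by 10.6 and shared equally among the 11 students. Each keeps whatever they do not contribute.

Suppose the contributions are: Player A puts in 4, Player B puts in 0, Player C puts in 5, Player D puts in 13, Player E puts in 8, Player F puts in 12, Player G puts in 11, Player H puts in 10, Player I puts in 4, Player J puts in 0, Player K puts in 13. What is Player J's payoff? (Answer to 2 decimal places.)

Total contributed: 4 + 0 + 5 + 13 + 8 + 12 + 11 + 10 + 4 + 0 + 13 = 80.
Each receives 10.6 × 80 / 11 = 77.09 from the group account.
Player J keeps 16 − 0 = 16, so Player J's payoff is 16 + 77.09 = 93.09.

93.09 points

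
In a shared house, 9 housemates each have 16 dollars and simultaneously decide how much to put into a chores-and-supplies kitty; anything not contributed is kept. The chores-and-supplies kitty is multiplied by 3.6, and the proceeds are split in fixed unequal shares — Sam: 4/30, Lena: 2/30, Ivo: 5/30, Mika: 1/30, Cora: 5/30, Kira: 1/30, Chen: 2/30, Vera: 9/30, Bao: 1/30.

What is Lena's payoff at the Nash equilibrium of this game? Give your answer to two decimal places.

A player with share s gets back 3.6·s per unit contributed, so full contribution is dominant for anyone with s > 1/3.6 = 0.2778 and zero contribution is dominant for anyone below.
Only Vera (9/30) clears that bar, contributing 16; the remaining 8 contribute 0. Total contributed: 16.
Lena keeps 16 and receives 3.6 × 16 × 2/30 = 3.84 from the chores-and-supplies kitty, for a payoff of 19.84.

19.84 dollars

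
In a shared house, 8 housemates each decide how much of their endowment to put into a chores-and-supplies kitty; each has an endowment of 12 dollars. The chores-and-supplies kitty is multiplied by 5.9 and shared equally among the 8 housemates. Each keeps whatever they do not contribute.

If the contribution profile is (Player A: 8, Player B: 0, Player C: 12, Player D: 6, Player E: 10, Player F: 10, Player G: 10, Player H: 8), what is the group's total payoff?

409.60 dollars

Total contributed: 8 + 0 + 12 + 6 + 10 + 10 + 10 + 8 = 64; total kept: 8 × 12 − 64 = 32.
The chores-and-supplies kitty pays out 5.9 × 64 = 377.60 in aggregate.
Group total = 32 + 377.60 = 409.60.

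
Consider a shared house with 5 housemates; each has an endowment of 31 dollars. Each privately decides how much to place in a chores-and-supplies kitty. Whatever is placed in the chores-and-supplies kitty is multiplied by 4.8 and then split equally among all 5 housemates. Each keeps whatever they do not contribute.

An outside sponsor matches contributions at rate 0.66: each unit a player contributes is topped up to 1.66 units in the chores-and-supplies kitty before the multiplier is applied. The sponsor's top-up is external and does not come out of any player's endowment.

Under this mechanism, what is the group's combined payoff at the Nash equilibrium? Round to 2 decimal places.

With the mechanism, a contributed unit returns 4.8 × 1.66 / 5 = 1.5936 per unit of net cost to the contributor — now above 1 — so contributing fully is weakly dominant for every player.
At the Nash equilibrium everyone contributes 31. Group total payoff = 4.8 × 1.66 × 155 = 1235.04.

1235.04 dollars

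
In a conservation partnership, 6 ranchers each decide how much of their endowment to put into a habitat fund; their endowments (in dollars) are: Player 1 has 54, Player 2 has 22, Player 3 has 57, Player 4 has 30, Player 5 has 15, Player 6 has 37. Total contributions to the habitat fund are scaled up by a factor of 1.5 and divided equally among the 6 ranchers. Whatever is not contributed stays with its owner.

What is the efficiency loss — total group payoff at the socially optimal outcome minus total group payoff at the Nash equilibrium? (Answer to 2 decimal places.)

107.50 dollars

The private return per contributed unit is 1.5/6 = 0.2500 < 1 for every player regardless of endowment, so the Nash equilibrium is zero contribution and the group total is Σ E_j = 54 + 22 + 57 + 30 + 15 + 37 = 215.
Each contributed unit returns 1.500 to the group, so the social optimum is full contribution by everyone: group total = 1.500 × 215 = 322.50.
Efficiency loss = (1.500 − 1) × 215 = 107.50.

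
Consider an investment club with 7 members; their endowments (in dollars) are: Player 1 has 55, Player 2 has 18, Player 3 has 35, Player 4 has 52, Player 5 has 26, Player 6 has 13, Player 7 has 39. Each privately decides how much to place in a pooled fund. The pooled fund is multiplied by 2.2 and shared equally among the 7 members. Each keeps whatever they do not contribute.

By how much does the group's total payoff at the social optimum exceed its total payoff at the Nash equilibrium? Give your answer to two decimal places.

The private return per contributed unit is 2.2/7 = 0.3143 < 1 for every player regardless of endowment, so the Nash equilibrium is zero contribution and the group total is Σ E_j = 55 + 18 + 35 + 52 + 26 + 13 + 39 = 238.
Each contributed unit returns 2.200 to the group, so the social optimum is full contribution by everyone: group total = 2.200 × 238 = 523.60.
Efficiency loss = (2.200 − 1) × 238 = 285.60.

285.60 dollars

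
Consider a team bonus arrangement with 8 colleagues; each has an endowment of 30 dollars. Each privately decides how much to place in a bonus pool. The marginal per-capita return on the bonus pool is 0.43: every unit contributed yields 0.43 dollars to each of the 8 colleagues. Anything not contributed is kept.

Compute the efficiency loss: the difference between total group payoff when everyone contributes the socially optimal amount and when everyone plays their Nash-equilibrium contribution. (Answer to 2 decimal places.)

585.60 dollars

The private return per contributed unit is 0.43 < 1, so contributing 0 is dominant for every player. At the Nash equilibrium everyone keeps their 30, and the group total is 8 × 30 = 240.
Each contributed unit returns 3.440 to the group as a whole (0.43 to each of 8 players), which exceeds 1, so the social optimum is full contribution: group total = 3.440 × 240 = 825.60.
Efficiency loss = 825.60 − 240 = 585.60.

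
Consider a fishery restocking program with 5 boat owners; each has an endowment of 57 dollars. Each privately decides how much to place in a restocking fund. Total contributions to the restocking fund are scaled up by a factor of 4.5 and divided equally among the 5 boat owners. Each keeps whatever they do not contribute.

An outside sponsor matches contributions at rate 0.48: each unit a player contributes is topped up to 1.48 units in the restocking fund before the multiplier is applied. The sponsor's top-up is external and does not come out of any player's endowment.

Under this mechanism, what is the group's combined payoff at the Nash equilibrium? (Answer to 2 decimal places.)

Under the mechanism each unit contributed yields 4.5 × 1.48 / 5 = 1.3320 back to its contributor per unit of net cost, which exceeds 1, making full contribution the dominant choice for everyone.
So the Nash equilibrium is full contribution by all 5; the group earns 4.5 × 1.48 × 285 = 1898.10.

1898.10 dollars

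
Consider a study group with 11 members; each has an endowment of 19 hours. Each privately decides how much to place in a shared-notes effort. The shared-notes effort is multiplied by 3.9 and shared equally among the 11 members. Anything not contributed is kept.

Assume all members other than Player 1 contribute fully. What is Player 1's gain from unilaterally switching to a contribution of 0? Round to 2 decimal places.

12.26 hours

Switching from a contribution of 19 to 0 lets Player 1 keep an extra 19 hours, but lowers the shared-notes effort by 19, which costs Player 1 their own share of that drop: 3.9/11 × 19 = 6.74.
Net gain = 19 − 6.74 = 12.26. The private return per contributed unit (0.3545) is below 1, so free-riding is indeed the best response regardless of what the others do.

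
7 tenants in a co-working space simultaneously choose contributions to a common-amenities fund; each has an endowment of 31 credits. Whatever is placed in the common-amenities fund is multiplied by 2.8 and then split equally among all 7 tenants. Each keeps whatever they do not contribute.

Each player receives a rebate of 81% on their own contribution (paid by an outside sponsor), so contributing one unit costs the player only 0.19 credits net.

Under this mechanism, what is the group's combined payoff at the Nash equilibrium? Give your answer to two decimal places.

783.37 credits

The effective private return per unit is now (2.8/7) / 0.19 = 2.1053 > 1, so every player's dominant strategy flips to full contribution.
So the Nash equilibrium is full contribution by all 7; the group earns 7 × (31 × 0.81 + 2.8 × 31) = 783.37.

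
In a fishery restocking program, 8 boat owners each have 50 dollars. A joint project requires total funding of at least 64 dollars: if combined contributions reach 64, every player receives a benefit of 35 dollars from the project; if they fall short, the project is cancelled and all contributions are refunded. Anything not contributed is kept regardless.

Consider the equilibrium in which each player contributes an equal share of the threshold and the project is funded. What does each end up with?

Equal share of the threshold: 64/8 = 8.
At this profile no one gains by cutting their contribution: any cut drops the total below 64, the project is cancelled, contributions are refunded, and the deviator ends with 50, which is less than 50 − 8 + 35 = 77. Contributing more than 8 just wastes the excess. So contributing exactly 8 is a best response.
Each player's payoff: 50 − 8 + 35 = 77.

77 dollars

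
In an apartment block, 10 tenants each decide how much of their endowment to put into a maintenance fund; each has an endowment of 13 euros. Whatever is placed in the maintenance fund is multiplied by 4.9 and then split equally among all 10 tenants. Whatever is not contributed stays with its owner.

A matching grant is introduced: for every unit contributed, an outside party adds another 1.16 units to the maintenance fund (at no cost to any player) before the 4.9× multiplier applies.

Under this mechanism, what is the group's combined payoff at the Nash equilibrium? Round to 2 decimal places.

1375.92 euros

Under the mechanism each unit contributed yields 4.9 × 2.16 / 10 = 1.0584 back to its contributor per unit of net cost, which exceeds 1, making full contribution the dominant choice for everyone.
At the Nash equilibrium everyone contributes 13. Group total payoff = 4.9 × 2.16 × 130 = 1375.92.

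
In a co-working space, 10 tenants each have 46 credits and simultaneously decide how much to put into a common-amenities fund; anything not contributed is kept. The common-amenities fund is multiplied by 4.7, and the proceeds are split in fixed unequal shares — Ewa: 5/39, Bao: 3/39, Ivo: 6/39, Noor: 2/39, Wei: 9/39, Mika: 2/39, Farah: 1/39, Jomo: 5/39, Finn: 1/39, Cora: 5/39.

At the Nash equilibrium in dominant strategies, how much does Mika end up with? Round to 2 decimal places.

Each unit j contributes comes back to j as 4.7 × (j's share), so j prefers to contribute only if that share exceeds 1/4.7 = 0.2128; otherwise keeping the unit dominates.
Only Wei (9/39) clears that bar, contributing 46; the remaining 9 contribute 0. Total contributed: 46.
Mika keeps 46 and receives 4.7 × 46 × 2/39 = 11.09 from the common-amenities fund, for a payoff of 57.09.

57.09 credits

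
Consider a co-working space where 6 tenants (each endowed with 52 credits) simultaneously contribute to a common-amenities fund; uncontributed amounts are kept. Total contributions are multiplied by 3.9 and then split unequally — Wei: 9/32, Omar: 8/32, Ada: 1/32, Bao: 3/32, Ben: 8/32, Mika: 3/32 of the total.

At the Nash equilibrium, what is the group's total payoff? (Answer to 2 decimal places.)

462.80 credits

For player j, contributing a unit is worthwhile iff 3.9 × (j's share) ≥ 1, i.e. iff j's share is at least 0.2564.
Only Wei (9/32) clears that bar, contributing 52; the remaining 5 contribute 0. Total contributed: 52.
The common-amenities fund pays out 3.9 × 52 = 202.80 in total (split across the unequal shares, but the aggregate is all that matters for the group sum).
The 5 free-riders keep 52 each, adding 260. Group total = 260 + 202.80 = 462.80.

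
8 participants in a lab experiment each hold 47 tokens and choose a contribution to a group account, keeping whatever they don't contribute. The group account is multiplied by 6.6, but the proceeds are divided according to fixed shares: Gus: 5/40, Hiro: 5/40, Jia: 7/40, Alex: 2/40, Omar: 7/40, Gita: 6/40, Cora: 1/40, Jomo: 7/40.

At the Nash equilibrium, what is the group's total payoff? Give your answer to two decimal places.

Player j's private return per contributed unit is 6.6 × (j's share). Contributing is weakly dominant for j when that share is at least 1/6.6 = 0.1515, and contributing 0 is dominant otherwise.
The shares above 0.1515 belong to Jia, Omar and Jomo, contributing 47 each; the remaining 5 contribute 0. Total contributed: 141.
The group account pays out 6.6 × 141 = 930.60 in total (split across the unequal shares, but the aggregate is all that matters for the group sum).
The 5 free-riders keep 47 each, adding 235. Group total = 235 + 930.60 = 1165.60.

1165.60 tokens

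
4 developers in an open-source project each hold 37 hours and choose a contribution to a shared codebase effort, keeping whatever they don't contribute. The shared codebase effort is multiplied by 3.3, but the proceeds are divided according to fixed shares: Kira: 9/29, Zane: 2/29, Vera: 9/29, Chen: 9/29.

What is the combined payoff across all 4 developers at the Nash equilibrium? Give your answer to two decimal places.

403.30 hours

A player with share s gets back 3.3·s per unit contributed, so full contribution is dominant for anyone with s > 1/3.3 = 0.3030 and zero contribution is dominant for anyone below.
The shares above 0.3030 belong to Kira, Vera and Chen, contributing 37 each; the remaining 1 contribute 0. Total contributed: 111.
The shared codebase effort pays out 3.3 × 111 = 366.30 in total (split across the unequal shares, but the aggregate is all that matters for the group sum).
The 1 free-riders keep 37 each, adding 37. Group total = 37 + 366.30 = 403.30.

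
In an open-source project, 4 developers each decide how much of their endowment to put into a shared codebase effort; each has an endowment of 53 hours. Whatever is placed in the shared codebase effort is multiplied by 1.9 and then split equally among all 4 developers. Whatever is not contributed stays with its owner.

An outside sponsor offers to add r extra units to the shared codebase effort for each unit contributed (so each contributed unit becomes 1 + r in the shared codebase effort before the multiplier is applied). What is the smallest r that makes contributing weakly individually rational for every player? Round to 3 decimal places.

With matching at rate r, one contributed unit becomes (1 + r) in the shared codebase effort and returns 1.9 × (1 + r) / 4 to the contributor.
Setting this equal to 1: 1 + r = 4/1.9 = 2.1053.
So the minimum matching rate is r = 2.1053 − 1 = 1.105.

1.105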